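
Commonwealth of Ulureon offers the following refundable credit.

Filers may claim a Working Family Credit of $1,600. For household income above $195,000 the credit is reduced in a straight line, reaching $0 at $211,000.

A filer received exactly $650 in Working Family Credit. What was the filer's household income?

$650 is 650/1,600 of the full $1,600, so 950/1,600 of the $16,000 range has been used: income = $195,000 + $16,000 × 950/1,600 = $204,500.

$204,500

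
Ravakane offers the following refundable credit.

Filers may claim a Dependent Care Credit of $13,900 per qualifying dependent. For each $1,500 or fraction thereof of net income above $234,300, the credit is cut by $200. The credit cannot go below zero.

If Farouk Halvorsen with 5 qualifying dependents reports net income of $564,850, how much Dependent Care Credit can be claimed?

$25,300

Dependent Care Credit: base = 5 × $13,900 = $69,500. income exceeds $234,300 by $330,550, which is 221 full-or-partial $1,500 increments; reduction = 221 × $200 = $44,200, leaving $25,300.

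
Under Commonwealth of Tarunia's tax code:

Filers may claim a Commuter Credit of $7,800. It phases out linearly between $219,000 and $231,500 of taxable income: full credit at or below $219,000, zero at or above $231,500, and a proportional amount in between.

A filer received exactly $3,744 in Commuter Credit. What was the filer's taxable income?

$225,500

$3,744 is 3,744/7,800 of the full $7,800, so 4,056/7,800 of the $12,500 range has been used: income = $219,000 + $12,500 × 4,056/7,800 = $225,500.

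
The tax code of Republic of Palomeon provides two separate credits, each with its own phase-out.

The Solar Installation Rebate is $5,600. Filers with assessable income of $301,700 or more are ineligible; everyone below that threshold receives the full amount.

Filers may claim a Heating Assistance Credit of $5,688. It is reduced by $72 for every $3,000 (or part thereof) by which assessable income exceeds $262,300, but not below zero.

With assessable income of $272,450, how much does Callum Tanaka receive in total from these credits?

$11,000

Solar Installation Rebate: $272,450 is below the $301,700 cutoff, so the full $5,600 applies.
Heating Assistance Credit: income exceeds $262,300 by $10,150, which is 4 full-or-partial $3,000 increments; reduction = 4 × $72 = $288, leaving $5,400.
Total: $5,600 + $5,400 = $11,000.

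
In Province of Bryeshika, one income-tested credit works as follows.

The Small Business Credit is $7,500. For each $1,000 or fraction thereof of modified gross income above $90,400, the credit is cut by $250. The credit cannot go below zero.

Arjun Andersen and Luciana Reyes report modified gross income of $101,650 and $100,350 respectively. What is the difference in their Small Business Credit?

$500

Arjun ($101,650): Small Business Credit: income exceeds $90,400 by $11,250, which is 12 full-or-partial $1,000 increments; reduction = 12 × $250 = $3,000, leaving $4,500.
Luciana ($100,350): Small Business Credit: income exceeds $90,400 by $9,950, which is 10 full-or-partial $1,000 increments; reduction = 10 × $250 = $2,500, leaving $5,000.
Difference: |$4,500 − $5,000| = $500.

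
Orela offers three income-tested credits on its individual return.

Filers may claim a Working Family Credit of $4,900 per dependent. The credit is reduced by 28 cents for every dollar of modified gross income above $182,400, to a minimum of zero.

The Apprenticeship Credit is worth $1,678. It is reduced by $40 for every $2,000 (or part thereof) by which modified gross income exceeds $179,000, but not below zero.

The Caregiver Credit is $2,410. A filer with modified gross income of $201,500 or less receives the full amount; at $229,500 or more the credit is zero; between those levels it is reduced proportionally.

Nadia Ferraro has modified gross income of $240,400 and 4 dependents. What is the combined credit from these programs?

$3,798

Working Family Credit: base = 4 × $4,900 = $19,600. 28% of the $58,000 excess over $182,400 is $16,240; credit = $19,600 − $16,240 = $3,360.
Apprenticeship Credit: income exceeds $179,000 by $61,400, which is 31 full-or-partial $2,000 increments; reduction = 31 × $40 = $1,240, leaving $438.
Caregiver Credit: $240,400 is at or above $229,500, so the credit is $0.
Total: $3,360 + $438 + $0 = $3,798.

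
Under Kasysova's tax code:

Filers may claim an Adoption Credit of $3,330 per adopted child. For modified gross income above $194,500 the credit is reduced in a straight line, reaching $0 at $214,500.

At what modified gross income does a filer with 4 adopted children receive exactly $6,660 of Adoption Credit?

$204,500

Full credit = 4 × $3,330 = $13,320.
$6,660 is 6,660/13,320 of the full $13,320, so 6,660/13,320 of the $20,000 range has been used: income = $194,500 + $20,000 × 6,660/13,320 = $204,500.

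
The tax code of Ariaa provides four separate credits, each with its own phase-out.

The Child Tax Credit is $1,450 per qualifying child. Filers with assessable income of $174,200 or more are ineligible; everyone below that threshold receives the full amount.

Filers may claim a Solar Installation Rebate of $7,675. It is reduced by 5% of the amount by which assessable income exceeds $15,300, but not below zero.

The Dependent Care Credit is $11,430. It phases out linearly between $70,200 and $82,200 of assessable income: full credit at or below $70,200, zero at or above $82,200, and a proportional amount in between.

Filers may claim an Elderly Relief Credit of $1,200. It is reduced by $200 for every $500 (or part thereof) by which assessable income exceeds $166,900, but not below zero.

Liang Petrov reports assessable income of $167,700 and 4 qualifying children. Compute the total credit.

$6,655

Child Tax Credit: base = 4 × $1,450 = $5,800. $167,700 is below the $174,200 cutoff, so the full $5,800 applies.
Solar Installation Rebate: 5% of the $152,400 excess over $15,300 is $7,620; credit = $7,675 − $7,620 = $55.
Dependent Care Credit: $167,700 is at or above $82,200, so the credit is $0.
Elderly Relief Credit: income exceeds $166,900 by $800, which is 2 full-or-partial $500 increments; reduction = 2 × $200 = $400, leaving $800.
Total: $5,800 + $55 + $0 + $800 = $6,655.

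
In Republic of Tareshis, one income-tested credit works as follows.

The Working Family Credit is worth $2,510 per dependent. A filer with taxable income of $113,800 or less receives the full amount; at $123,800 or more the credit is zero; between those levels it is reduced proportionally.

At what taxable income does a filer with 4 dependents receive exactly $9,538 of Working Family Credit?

Full credit = 4 × $2,510 = $10,040.
$9,538 is 9,538/10,040 of the full $10,040, so 502/10,040 of the $10,000 range has been used: income = $113,800 + $10,000 × 502/10,040 = $114,300.

$114,300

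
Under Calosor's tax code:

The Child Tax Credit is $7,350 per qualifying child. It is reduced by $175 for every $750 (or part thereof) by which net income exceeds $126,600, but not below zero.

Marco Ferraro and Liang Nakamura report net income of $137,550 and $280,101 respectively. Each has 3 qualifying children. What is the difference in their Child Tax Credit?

Marco ($137,550): Child Tax Credit: base = 3 × $7,350 = $22,050. income exceeds $126,600 by $10,950, which is 15 full-or-partial $750 increments; reduction = 15 × $175 = $2,625, leaving $19,425.
Liang ($280,101): Child Tax Credit: base = 3 × $7,350 = $22,050. income exceeds $126,600 by $153,501 → 205 increments × $175 = $35,875 ≥ base, so the credit is $0.
Difference: |$19,425 − $0| = $19,425.

$19,425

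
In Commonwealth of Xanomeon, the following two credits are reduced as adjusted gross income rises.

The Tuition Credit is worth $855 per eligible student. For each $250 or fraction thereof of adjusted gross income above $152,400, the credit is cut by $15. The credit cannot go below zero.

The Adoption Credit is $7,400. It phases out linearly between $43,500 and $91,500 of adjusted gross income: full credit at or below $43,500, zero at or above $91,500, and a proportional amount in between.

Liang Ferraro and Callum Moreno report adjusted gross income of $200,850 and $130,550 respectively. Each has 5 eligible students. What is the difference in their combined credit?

$2,910

Liang ($200,850): Tuition Credit: base = 5 × $855 = $4,275. income exceeds $152,400 by $48,450, which is 194 full-or-partial $250 increments; reduction = 194 × $15 = $2,910, leaving $1,365. Adoption Credit: $200,850 is at or above $91,500, so the credit is $0. total $1,365 + $0 = $1,365
Callum ($130,550): Tuition Credit: base = 5 × $855 = $4,275. $130,550 is at or below the $152,400 threshold, so the full $4,275 applies. Adoption Credit: $130,550 is at or above $91,500, so the credit is $0. total $4,275 + $0 = $4,275
Difference: |$1,365 − $4,275| = $2,910.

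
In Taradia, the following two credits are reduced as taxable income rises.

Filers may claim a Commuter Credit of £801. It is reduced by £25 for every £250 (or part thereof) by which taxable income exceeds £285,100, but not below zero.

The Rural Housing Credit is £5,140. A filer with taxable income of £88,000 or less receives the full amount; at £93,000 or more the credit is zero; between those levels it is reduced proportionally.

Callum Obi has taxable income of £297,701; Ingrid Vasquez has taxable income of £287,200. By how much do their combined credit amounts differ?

Callum (£297,701): Commuter Credit: income exceeds £285,100 by £12,601 → 51 increments × £25 = £1,275 ≥ base, so the credit is £0. Rural Housing Credit: £297,701 is at or above £93,000, so the credit is £0. total £0 + £0 = £0
Ingrid (£287,200): Commuter Credit: income exceeds £285,100 by £2,100, which is 9 full-or-partial £250 increments; reduction = 9 × £25 = £225, leaving £576. Rural Housing Credit: £287,200 is at or above £93,000, so the credit is £0. total £576 + £0 = £576
Difference: |£0 − £576| = £576.

£576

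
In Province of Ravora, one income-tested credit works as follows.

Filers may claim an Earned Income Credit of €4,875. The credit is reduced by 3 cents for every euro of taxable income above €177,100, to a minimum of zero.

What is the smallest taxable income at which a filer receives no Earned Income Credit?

The credit falls by 3% of each euro above €177,100, so it reaches zero when the excess is €4,875 / 3% = €162,500: income = €177,100 + €162,500 = €339,600.

€339,600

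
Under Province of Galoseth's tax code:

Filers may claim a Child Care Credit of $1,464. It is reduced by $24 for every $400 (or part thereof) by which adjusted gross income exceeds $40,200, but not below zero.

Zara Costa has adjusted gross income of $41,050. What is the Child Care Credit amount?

Child Care Credit: income exceeds $40,200 by $850, which is 3 full-or-partial $400 increments; reduction = 3 × $24 = $72, leaving $1,392.

$1,392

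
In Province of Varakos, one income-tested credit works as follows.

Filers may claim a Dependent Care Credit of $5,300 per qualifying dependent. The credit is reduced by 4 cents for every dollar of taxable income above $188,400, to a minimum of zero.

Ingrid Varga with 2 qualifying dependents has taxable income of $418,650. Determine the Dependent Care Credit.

$1,390

Dependent Care Credit: base = 2 × $5,300 = $10,600. 4% of the $230,250 excess over $188,400 is $9,210; credit = $10,600 − $9,210 = $1,390.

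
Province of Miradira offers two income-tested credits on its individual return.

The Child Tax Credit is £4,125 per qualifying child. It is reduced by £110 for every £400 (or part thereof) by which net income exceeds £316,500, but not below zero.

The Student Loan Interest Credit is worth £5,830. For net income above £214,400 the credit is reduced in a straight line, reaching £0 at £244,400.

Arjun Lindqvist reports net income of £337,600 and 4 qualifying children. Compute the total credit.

£10,670

Child Tax Credit: base = 4 × £4,125 = £16,500. income exceeds £316,500 by £21,100, which is 53 full-or-partial £400 increments; reduction = 53 × £110 = £5,830, leaving £10,670.
Student Loan Interest Credit: £337,600 is at or above £244,400, so the credit is £0.
Total: £10,670 + £0 = £10,670.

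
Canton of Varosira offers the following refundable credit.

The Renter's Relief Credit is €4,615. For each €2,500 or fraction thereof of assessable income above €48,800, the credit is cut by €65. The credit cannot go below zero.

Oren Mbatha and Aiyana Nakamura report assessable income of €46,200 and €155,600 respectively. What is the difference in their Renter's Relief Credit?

€2,795

Oren (€46,200): Renter's Relief Credit: €46,200 is at or below the €48,800 threshold, so the full €4,615 applies.
Aiyana (€155,600): Renter's Relief Credit: income exceeds €48,800 by €106,800, which is 43 full-or-partial €2,500 increments; reduction = 43 × €65 = €2,795, leaving €1,820.
Difference: |€4,615 − €1,820| = €2,795.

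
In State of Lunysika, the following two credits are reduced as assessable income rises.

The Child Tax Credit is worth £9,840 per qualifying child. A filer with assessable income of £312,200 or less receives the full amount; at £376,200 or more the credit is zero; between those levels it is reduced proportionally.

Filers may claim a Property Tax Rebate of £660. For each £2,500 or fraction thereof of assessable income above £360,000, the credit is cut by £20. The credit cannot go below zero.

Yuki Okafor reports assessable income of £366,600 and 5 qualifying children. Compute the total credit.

Child Tax Credit: base = 5 × £9,840 = £49,200. £366,600 is £54,400 into a £64,000 phase-out range, leaving 9,600/64,000 of the credit: £49,200 × 9,600/64,000 = £7,380.
Property Tax Rebate: income exceeds £360,000 by £6,600, which is 3 full-or-partial £2,500 increments; reduction = 3 × £20 = £60, leaving £600.
Total: £7,380 + £600 = £7,980.

£7,980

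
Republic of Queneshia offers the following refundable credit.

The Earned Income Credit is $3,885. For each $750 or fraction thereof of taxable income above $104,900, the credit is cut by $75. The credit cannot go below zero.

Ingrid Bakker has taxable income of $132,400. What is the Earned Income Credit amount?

$1,110

Earned Income Credit: income exceeds $104,900 by $27,500, which is 37 full-or-partial $750 increments; reduction = 37 × $75 = $2,775, leaving $1,110.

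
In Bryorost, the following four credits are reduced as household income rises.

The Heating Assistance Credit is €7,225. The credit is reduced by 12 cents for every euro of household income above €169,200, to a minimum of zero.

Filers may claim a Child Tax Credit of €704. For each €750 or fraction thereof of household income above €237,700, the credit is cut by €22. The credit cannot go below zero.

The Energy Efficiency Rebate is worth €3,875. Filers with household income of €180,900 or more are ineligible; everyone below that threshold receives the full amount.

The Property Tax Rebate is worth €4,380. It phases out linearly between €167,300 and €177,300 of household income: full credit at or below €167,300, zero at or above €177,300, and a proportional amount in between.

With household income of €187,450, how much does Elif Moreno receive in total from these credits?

€5,739

Heating Assistance Credit: 12% of the €18,250 excess over €169,200 is €2,190; credit = €7,225 − €2,190 = €5,035.
Child Tax Credit: €187,450 is at or below the €237,700 threshold, so the full €704 applies.
Energy Efficiency Rebate: €187,450 meets or exceeds the €180,900 cutoff, so the credit is €0.
Property Tax Rebate: €187,450 is at or above €177,300, so the credit is €0.
Total: €5,035 + €704 + €0 + €0 = €5,739.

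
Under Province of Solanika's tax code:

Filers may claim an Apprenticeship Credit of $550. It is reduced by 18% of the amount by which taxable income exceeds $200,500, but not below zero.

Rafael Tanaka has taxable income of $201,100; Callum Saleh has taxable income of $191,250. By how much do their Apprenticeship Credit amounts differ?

Rafael ($201,100): Apprenticeship Credit: 18% of the $600 excess over $200,500 is $108; credit = $550 − $108 = $442.
Callum ($191,250): Apprenticeship Credit: $191,250 is at or below the $200,500 threshold, so the full $550 applies.
Difference: |$442 − $550| = $108.

$108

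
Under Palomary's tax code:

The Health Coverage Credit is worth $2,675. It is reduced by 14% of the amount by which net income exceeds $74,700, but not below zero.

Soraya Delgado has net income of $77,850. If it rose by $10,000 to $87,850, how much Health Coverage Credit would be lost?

At $77,850 — 14% of the $3,150 excess over $74,700 is $441; credit = $2,675 − $441 = $2,234.
At $87,850 — 14% of the $13,150 excess over $74,700 is $1,841; credit = $2,675 − $1,841 = $834.
Lost: $2,234 − $834 = $1,400.

$1,400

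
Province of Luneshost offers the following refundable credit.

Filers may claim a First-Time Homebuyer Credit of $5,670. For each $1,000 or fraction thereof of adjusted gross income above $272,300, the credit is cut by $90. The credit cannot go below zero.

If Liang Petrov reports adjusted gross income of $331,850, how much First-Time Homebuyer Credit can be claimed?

First-Time Homebuyer Credit: income exceeds $272,300 by $59,550, which is 60 full-or-partial $1,000 increments; reduction = 60 × $90 = $5,400, leaving $270.

$270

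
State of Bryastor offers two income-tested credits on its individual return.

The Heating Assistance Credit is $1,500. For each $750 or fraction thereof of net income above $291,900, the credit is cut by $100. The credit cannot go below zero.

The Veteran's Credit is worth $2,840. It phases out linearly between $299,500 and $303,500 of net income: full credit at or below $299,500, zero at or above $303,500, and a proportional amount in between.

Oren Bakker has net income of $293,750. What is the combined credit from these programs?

$4,040

Heating Assistance Credit: income exceeds $291,900 by $1,850, which is 3 full-or-partial $750 increments; reduction = 3 × $100 = $300, leaving $1,200.
Veteran's Credit: $293,750 is at or below the $299,500 threshold, so the full $2,840 applies.
Total: $1,200 + $2,840 = $4,040.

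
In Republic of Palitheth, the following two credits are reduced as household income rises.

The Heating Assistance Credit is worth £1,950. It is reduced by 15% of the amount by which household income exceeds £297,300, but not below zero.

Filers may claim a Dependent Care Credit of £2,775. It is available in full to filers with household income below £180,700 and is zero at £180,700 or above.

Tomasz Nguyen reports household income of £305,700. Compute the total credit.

Heating Assistance Credit: 15% of the £8,400 excess over £297,300 is £1,260; credit = £1,950 − £1,260 = £690.
Dependent Care Credit: £305,700 meets or exceeds the £180,700 cutoff, so the credit is £0.
Total: £690 + £0 = £690.

£690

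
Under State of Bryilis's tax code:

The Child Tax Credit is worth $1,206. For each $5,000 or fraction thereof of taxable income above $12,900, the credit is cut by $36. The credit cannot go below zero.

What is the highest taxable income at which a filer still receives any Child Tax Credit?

$177,900

After 33 increments the reduction is 33 × $36 = $1,188, leaving $18; one more increment wipes it out. Increment 33 ends at excess 33 × $5,000 = $165,000, so the highest qualifying income is $12,900 + $165,000 = $177,900.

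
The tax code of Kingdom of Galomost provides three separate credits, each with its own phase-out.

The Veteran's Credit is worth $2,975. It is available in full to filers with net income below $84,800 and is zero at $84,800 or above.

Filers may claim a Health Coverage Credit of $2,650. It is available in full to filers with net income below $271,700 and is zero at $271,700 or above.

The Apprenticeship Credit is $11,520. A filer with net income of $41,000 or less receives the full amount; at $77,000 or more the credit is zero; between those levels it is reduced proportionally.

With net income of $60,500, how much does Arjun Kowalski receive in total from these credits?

Veteran's Credit: $60,500 is below the $84,800 cutoff, so the full $2,975 applies.
Health Coverage Credit: $60,500 is below the $271,700 cutoff, so the full $2,650 applies.
Apprenticeship Credit: $60,500 is $19,500 into a $36,000 phase-out range, leaving 16,500/36,000 of the credit: $11,520 × 16,500/36,000 = $5,280.
Total: $2,975 + $2,650 + $5,280 = $10,905.

$10,905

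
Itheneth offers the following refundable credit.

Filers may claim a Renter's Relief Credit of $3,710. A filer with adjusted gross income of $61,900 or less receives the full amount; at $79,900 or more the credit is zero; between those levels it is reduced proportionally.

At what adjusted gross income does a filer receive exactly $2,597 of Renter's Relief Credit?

$2,597 is 2,597/3,710 of the full $3,710, so 1,113/3,710 of the $18,000 range has been used: income = $61,900 + $18,000 × 1,113/3,710 = $67,300.

$67,300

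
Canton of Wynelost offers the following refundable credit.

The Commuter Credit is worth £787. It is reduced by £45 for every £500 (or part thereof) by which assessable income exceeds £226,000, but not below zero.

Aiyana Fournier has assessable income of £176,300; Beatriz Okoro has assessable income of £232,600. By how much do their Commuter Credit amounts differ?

Aiyana (£176,300): Commuter Credit: £176,300 is at or below the £226,000 threshold, so the full £787 applies.
Beatriz (£232,600): Commuter Credit: income exceeds £226,000 by £6,600, which is 14 full-or-partial £500 increments; reduction = 14 × £45 = £630, leaving £157.
Difference: |£787 − £157| = £630.

£630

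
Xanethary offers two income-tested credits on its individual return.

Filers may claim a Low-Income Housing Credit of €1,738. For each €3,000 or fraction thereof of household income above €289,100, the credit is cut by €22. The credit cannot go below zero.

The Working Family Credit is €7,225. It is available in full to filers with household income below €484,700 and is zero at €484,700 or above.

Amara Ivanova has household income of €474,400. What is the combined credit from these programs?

€7,599

Low-Income Housing Credit: income exceeds €289,100 by €185,300, which is 62 full-or-partial €3,000 increments; reduction = 62 × €22 = €1,364, leaving €374.
Working Family Credit: €474,400 is below the €484,700 cutoff, so the full €7,225 applies.
Total: €374 + €7,225 = €7,599.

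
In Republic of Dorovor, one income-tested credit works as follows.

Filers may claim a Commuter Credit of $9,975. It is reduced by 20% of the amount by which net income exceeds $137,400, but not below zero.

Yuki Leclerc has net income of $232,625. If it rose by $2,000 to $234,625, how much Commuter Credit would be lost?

$0

At $232,625 — 20% of the $95,225 excess over $137,400 is $19,045 ≥ base, so the credit is $0.
At $234,625 — 20% of the $97,225 excess over $137,400 is $19,445 ≥ base, so the credit is $0.
Lost: $0 − $0 = $0.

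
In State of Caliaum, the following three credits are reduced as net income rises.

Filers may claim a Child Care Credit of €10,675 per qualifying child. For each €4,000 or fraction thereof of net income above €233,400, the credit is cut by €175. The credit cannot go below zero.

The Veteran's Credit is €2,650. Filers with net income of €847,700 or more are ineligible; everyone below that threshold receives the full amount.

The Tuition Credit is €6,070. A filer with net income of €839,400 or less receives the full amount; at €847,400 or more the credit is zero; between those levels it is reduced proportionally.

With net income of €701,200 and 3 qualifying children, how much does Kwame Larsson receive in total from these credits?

Child Care Credit: base = 3 × €10,675 = €32,025. income exceeds €233,400 by €467,800, which is 117 full-or-partial €4,000 increments; reduction = 117 × €175 = €20,475, leaving €11,550.
Veteran's Credit: €701,200 is below the €847,700 cutoff, so the full €2,650 applies.
Tuition Credit: €701,200 is at or below the €839,400 threshold, so the full €6,070 applies.
Total: €11,550 + €2,650 + €6,070 = €20,270.

€20,270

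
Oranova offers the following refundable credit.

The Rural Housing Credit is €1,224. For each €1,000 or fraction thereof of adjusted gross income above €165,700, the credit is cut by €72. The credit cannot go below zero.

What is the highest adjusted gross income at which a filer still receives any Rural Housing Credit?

After 16 increments the reduction is 16 × €72 = €1,152, leaving €72; one more increment wipes it out. Increment 16 ends at excess 16 × €1,000 = €16,000, so the highest qualifying income is €165,700 + €16,000 = €181,700.

€181,700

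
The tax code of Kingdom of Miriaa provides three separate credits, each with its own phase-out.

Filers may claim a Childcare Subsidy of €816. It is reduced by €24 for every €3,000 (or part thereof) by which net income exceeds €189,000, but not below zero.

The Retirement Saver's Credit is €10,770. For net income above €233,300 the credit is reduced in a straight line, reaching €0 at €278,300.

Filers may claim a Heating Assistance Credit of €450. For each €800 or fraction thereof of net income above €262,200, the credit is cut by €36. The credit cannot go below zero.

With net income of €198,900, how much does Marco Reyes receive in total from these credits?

Childcare Subsidy: income exceeds €189,000 by €9,900, which is 4 full-or-partial €3,000 increments; reduction = 4 × €24 = €96, leaving €720.
Retirement Saver's Credit: €198,900 is at or below the €233,300 threshold, so the full €10,770 applies.
Heating Assistance Credit: €198,900 is at or below the €262,200 threshold, so the full €450 applies.
Total: €720 + €10,770 + €450 = €11,940.

€11,940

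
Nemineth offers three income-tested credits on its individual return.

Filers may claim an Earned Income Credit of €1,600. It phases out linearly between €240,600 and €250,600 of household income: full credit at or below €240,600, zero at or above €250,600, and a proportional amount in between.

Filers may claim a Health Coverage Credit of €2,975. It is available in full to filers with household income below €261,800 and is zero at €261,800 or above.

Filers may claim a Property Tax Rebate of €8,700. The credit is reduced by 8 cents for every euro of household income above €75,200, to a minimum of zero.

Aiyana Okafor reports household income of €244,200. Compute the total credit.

Earned Income Credit: €244,200 is €3,600 into a €10,000 phase-out range, leaving 6,400/10,000 of the credit: €1,600 × 6,400/10,000 = €1,024.
Health Coverage Credit: €244,200 is below the €261,800 cutoff, so the full €2,975 applies.
Property Tax Rebate: 8% of the €169,000 excess over €75,200 is €13,520 ≥ base, so the credit is €0.
Total: €1,024 + €2,975 + €0 = €3,999.

€3,999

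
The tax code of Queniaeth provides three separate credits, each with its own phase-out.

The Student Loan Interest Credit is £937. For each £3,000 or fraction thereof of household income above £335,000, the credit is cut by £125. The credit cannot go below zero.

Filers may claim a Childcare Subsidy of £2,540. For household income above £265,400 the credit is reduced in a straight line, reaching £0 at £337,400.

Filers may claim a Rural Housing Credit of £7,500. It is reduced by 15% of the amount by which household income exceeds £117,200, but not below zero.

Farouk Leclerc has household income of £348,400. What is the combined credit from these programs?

Student Loan Interest Credit: income exceeds £335,000 by £13,400, which is 5 full-or-partial £3,000 increments; reduction = 5 × £125 = £625, leaving £312.
Childcare Subsidy: £348,400 is at or above £337,400, so the credit is £0.
Rural Housing Credit: 15% of the £231,200 excess over £117,200 is £34,680 ≥ base, so the credit is £0.
Total: £312 + £0 + £0 = £312.

£312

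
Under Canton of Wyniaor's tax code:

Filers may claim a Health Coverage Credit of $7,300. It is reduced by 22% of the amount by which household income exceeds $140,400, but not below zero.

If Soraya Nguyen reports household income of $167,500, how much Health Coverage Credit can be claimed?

Health Coverage Credit: 22% of the $27,100 excess over $140,400 is $5,962; credit = $7,300 − $5,962 = $1,338.

$1,338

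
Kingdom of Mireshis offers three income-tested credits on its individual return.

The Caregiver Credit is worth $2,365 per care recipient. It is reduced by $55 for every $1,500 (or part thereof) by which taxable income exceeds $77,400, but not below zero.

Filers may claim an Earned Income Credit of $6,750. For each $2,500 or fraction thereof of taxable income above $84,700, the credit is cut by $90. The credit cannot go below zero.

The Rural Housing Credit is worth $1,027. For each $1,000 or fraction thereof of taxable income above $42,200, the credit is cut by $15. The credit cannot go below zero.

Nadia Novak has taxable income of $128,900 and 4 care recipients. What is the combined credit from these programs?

Caregiver Credit: base = 4 × $2,365 = $9,460. income exceeds $77,400 by $51,500, which is 35 full-or-partial $1,500 increments; reduction = 35 × $55 = $1,925, leaving $7,535.
Earned Income Credit: income exceeds $84,700 by $44,200, which is 18 full-or-partial $2,500 increments; reduction = 18 × $90 = $1,620, leaving $5,130.
Rural Housing Credit: income exceeds $42,200 by $86,700 → 87 increments × $15 = $1,305 ≥ base, so the credit is $0.
Total: $7,535 + $5,130 + $0 = $12,665.

$12,665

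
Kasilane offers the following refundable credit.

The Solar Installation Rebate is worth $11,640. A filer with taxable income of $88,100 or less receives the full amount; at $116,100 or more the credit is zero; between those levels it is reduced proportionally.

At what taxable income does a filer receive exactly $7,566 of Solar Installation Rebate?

$7,566 is 7,566/11,640 of the full $11,640, so 4,074/11,640 of the $28,000 range has been used: income = $88,100 + $28,000 × 4,074/11,640 = $97,900.

$97,900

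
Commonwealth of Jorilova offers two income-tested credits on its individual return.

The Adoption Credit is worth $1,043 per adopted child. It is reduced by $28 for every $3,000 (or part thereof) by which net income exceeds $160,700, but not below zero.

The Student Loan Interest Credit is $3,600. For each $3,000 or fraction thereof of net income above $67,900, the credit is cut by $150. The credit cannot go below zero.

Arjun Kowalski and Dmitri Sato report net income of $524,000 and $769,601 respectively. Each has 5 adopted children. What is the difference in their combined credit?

Arjun ($524,000): Adoption Credit: base = 5 × $1,043 = $5,215. income exceeds $160,700 by $363,300, which is 122 full-or-partial $3,000 increments; reduction = 122 × $28 = $3,416, leaving $1,799. Student Loan Interest Credit: income exceeds $67,900 by $456,100 → 153 increments × $150 = $22,950 ≥ base, so the credit is $0. total $1,799 + $0 = $1,799
Dmitri ($769,601): Adoption Credit: base = 5 × $1,043 = $5,215. income exceeds $160,700 by $608,901 → 203 increments × $28 = $5,684 ≥ base, so the credit is $0. Student Loan Interest Credit: income exceeds $67,900 by $701,701 → 234 increments × $150 = $35,100 ≥ base, so the credit is $0. total $0 + $0 = $0
Difference: |$1,799 − $0| = $1,799.

$1,799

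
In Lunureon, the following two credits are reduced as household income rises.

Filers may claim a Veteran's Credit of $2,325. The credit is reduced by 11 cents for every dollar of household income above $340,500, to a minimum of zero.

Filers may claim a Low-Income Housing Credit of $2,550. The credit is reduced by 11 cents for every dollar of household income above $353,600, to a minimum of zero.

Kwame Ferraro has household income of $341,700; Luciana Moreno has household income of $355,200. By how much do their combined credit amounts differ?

$1,661

Kwame ($341,700): Veteran's Credit: 11% of the $1,200 excess over $340,500 is $132; credit = $2,325 − $132 = $2,193. Low-Income Housing Credit: $341,700 is at or below the $353,600 threshold, so the full $2,550 applies. total $2,193 + $2,550 = $4,743
Luciana ($355,200): Veteran's Credit: 11% of the $14,700 excess over $340,500 is $1,617; credit = $2,325 − $1,617 = $708. Low-Income Housing Credit: 11% of the $1,600 excess over $353,600 is $176; credit = $2,550 − $176 = $2,374. total $708 + $2,374 = $3,082
Difference: |$4,743 − $3,082| = $1,661.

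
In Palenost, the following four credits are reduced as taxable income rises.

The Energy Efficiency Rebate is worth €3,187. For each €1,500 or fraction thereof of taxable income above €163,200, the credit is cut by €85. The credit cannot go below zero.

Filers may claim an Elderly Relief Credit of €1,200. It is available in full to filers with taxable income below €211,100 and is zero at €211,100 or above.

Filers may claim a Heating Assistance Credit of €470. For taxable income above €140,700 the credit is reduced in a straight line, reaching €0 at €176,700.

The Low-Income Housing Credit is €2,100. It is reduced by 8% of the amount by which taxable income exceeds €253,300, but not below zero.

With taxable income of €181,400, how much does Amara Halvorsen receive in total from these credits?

Energy Efficiency Rebate: income exceeds €163,200 by €18,200, which is 13 full-or-partial €1,500 increments; reduction = 13 × €85 = €1,105, leaving €2,082.
Elderly Relief Credit: €181,400 is below the €211,100 cutoff, so the full €1,200 applies.
Heating Assistance Credit: €181,400 is at or above €176,700, so the credit is €0.
Low-Income Housing Credit: €181,400 is at or below the €253,300 threshold, so the full €2,100 applies.
Total: €2,082 + €1,200 + €0 + €2,100 = €5,382.

€5,382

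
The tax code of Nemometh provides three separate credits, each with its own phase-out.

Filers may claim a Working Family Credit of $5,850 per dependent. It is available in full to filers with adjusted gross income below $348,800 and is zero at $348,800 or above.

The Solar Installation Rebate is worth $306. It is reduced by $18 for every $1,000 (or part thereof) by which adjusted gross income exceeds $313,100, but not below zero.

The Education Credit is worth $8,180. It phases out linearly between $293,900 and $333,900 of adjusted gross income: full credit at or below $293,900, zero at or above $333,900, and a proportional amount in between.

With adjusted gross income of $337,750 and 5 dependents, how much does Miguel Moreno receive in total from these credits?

$29,250

Working Family Credit: base = 5 × $5,850 = $29,250. $337,750 is below the $348,800 cutoff, so the full $29,250 applies.
Solar Installation Rebate: income exceeds $313,100 by $24,650 → 25 increments × $18 = $450 ≥ base, so the credit is $0.
Education Credit: $337,750 is at or above $333,900, so the credit is $0.
Total: $29,250 + $0 + $0 = $29,250.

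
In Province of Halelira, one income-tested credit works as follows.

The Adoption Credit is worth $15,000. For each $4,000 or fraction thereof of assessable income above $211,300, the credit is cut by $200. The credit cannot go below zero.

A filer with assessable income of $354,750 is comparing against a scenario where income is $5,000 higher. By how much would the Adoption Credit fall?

At $354,750 — income exceeds $211,300 by $143,450, which is 36 full-or-partial $4,000 increments; reduction = 36 × $200 = $7,200, leaving $7,800.
At $359,750 — income exceeds $211,300 by $148,450, which is 38 full-or-partial $4,000 increments; reduction = 38 × $200 = $7,600, leaving $7,400.
Lost: $7,800 − $7,400 = $400.

$400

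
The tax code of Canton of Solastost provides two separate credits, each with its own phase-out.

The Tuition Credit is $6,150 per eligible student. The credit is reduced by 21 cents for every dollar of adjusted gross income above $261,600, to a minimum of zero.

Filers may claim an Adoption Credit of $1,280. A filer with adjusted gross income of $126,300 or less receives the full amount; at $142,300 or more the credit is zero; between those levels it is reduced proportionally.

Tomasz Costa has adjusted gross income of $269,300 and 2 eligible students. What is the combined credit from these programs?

Tuition Credit: base = 2 × $6,150 = $12,300. 21% of the $7,700 excess over $261,600 is $1,617; credit = $12,300 − $1,617 = $10,683.
Adoption Credit: $269,300 is at or above $142,300, so the credit is $0.
Total: $10,683 + $0 = $10,683.

$10,683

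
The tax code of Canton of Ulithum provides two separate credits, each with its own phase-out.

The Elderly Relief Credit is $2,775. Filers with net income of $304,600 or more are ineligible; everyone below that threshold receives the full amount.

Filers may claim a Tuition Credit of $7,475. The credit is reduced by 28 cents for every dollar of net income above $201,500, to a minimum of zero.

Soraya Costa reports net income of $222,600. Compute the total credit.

$4,342

Elderly Relief Credit: $222,600 is below the $304,600 cutoff, so the full $2,775 applies.
Tuition Credit: 28% of the $21,100 excess over $201,500 is $5,908; credit = $7,475 − $5,908 = $1,567.
Total: $2,775 + $1,567 = $4,342.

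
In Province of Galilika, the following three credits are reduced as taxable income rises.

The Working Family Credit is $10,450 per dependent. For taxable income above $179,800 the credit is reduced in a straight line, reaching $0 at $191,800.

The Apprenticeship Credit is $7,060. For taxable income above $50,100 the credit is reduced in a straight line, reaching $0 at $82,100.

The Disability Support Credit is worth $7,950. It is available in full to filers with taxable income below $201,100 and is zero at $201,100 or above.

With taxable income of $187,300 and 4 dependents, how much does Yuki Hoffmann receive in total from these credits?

$23,625

Working Family Credit: base = 4 × $10,450 = $41,800. $187,300 is $7,500 into a $12,000 phase-out range, leaving 4,500/12,000 of the credit: $41,800 × 4,500/12,000 = $15,675.
Apprenticeship Credit: $187,300 is at or above $82,100, so the credit is $0.
Disability Support Credit: $187,300 is below the $201,100 cutoff, so the full $7,950 applies.
Total: $15,675 + $0 + $7,950 = $23,625.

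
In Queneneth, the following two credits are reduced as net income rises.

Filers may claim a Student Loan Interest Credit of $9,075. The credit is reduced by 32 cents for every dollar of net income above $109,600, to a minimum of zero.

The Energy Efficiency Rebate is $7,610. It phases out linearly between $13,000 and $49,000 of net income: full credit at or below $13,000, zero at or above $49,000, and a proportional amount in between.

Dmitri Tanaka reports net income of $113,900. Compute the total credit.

$7,699

Student Loan Interest Credit: 32% of the $4,300 excess over $109,600 is $1,376; credit = $9,075 − $1,376 = $7,699.
Energy Efficiency Rebate: $113,900 is at or above $49,000, so the credit is $0.
Total: $7,699 + $0 = $7,699.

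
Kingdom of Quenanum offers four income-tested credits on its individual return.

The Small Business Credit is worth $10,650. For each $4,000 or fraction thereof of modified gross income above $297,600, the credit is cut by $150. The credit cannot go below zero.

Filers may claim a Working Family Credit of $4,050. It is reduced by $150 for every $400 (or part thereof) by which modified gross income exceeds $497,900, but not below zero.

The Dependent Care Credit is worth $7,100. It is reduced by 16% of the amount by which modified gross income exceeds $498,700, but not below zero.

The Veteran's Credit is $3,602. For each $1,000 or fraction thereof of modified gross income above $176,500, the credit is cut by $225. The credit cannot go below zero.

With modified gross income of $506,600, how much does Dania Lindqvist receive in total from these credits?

$9,286

Small Business Credit: income exceeds $297,600 by $209,000, which is 53 full-or-partial $4,000 increments; reduction = 53 × $150 = $7,950, leaving $2,700.
Working Family Credit: income exceeds $497,900 by $8,700, which is 22 full-or-partial $400 increments; reduction = 22 × $150 = $3,300, leaving $750.
Dependent Care Credit: 16% of the $7,900 excess over $498,700 is $1,264; credit = $7,100 − $1,264 = $5,836.
Veteran's Credit: income exceeds $176,500 by $330,100 → 331 increments × $225 = $74,475 ≥ base, so the credit is $0.
Total: $2,700 + $750 + $5,836 + $0 = $9,286.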